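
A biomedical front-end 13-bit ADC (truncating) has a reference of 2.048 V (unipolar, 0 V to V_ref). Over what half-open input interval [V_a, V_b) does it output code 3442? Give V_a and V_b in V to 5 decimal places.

[0.86050 V, 0.86075 V)

LSB = 2.048/2^13 = 250.00 µV.
V_a = V_low + 3442·LSB = 0.8605 V; V_b = V_low + 3443·LSB = 0.86075 V.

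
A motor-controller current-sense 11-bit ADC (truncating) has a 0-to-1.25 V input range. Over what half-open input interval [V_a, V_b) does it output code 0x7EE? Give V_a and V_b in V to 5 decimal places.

[1.23901 V, 1.23962 V)

LSB = 1.25/2^11 = 0.610 mV.
Code 0x7EE = 2030 decimal.
V_a = V_low + 2030·LSB = 1.23901 V; V_b = V_low + 2031·LSB = 1.23962 V.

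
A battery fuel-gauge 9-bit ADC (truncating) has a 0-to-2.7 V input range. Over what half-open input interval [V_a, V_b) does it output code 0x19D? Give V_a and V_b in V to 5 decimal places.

LSB = 2.7/2^9 = 5.273 mV.
Code 0x19D = 413 decimal.
V_a = V_low + 413·LSB = 2.17793 V; V_b = V_low + 414·LSB = 2.1832 V.

[2.17793 V, 2.18320 V)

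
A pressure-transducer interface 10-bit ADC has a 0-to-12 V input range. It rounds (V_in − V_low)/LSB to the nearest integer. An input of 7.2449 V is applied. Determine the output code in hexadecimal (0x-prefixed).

code 0x26A (decimal 618)

With 1024 levels over 12 V, one step is 11.719 mV.
(7.2449 − 0) / 0.0117188 = 618.231 LSBs.
So the output code is 618.
In hexadecimal (0x-prefixed): 0x26A.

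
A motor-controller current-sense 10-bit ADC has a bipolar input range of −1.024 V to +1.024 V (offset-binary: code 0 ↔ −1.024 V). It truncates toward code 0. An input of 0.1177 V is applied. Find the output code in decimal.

code 570

LSB = 2.048 V / 1024 = 2.000 mV.
Input sits at 570.850 steps above V_low.
So the output code is 570.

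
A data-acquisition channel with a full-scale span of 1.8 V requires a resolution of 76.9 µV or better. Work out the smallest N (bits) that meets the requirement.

Number of steps required ≥ 1.8 V / 76.9 µV = 23407.02.
Need 2^N ≥ 23407.02; 2^14 = 16384, 2^15 = 32768.
Minimum N = 15.

15 bits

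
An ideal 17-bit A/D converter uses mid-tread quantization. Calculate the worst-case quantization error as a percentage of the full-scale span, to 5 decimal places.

0.00038 %

Rounding → worst-case error = ½ LSB = V_FS/2^18, so 100/262144 = 0.00038147 % of full scale.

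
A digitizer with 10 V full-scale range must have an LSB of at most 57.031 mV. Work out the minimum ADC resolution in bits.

8 bits

Number of steps required ≥ 10 V / 57.031 mV = 175.34.
Need 2^N ≥ 175.34; 2^7 = 128, 2^8 = 256.
Minimum N = 8.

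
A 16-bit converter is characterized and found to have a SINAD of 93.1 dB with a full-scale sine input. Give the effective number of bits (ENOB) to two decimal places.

15.17 bits

ENOB = (SINAD − 1.76) / 6.02 = (93.1 − 1.76)/6.02 = 15.173.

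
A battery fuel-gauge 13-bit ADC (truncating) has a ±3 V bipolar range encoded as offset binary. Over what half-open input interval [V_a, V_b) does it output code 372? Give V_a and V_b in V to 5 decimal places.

[-2.72754 V, -2.72681 V)

LSB = 6/2^13 = 0.732 mV.
V_a = V_low + 372·LSB = -2.72754 V; V_b = V_low + 373·LSB = -2.72681 V.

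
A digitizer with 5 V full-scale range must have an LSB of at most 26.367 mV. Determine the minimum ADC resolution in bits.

8 bits

Number of steps required ≥ 5 V / 26.367 mV = 189.63.
Need 2^N ≥ 189.63; 2^7 = 128, 2^8 = 256.
Minimum N = 8.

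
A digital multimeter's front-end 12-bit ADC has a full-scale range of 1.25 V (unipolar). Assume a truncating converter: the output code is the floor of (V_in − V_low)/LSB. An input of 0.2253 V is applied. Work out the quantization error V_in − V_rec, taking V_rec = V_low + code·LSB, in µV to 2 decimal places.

One LSB is 1.25 V / 4096 = 305.18 µV.
(V_in − V_low)/LSB = (0.2253 − 0)/0.000305176 = 738.2630 → code 738 (floor).
V_rec = 0 + 738·0.000305176 = 0.22521973 V.
Difference: 8.02734e-05 V → 80.27 µV.

80.27 µV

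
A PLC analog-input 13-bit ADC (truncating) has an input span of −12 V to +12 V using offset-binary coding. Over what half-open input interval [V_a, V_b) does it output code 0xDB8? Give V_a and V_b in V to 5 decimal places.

[-1.71094 V, -1.70801 V)

LSB = 24/2^13 = 2.930 mV.
Code 0xDB8 = 3512 decimal.
V_a = V_low + 3512·LSB = -1.71094 V; V_b = V_low + 3513·LSB = -1.70801 V.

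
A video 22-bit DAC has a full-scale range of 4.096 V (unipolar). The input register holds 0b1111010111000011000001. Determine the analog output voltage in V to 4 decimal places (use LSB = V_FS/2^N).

3.9322 V

LSB = 4.096 V / 2^22 = 0.98 µV.
Code 0b1111010111000011000001 = 4026561 decimal.
V_out = 0 + 4026561 × 9.76563e-07 V = 3.93219 V.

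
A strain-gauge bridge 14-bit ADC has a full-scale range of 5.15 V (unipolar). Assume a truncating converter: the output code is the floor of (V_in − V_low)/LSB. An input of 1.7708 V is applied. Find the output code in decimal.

Full-scale span = 5.15 V; LSB = 5.15/2^14 = 314.33 µV.
(V_in − V_low)/LSB = (1.7708 − 0) / 0.000314331 = 5633.551.
So the output code is 5633.

code 5633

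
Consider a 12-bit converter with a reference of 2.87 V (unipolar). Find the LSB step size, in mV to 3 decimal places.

Full-scale span = 2.87 V.
LSB = 2.87 / 2^12 = 2.87 / 4096 = 0.000700684 V = 0.701 mV.

0.701 mV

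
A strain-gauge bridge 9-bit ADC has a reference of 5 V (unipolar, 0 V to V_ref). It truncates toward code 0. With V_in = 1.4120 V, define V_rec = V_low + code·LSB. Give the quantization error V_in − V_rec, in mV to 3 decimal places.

Step size: 5 V ÷ 2^9 = 9.766 mV.
(1.4120 − 0)/0.00976562 = 144.5888; ⌊·⌋ gives code 144.
Code 144 maps back to 0 + 144×0.00976562 V = 1.40625 V.
Difference: 0.00575 V → 5.750 mV.

5.750 mV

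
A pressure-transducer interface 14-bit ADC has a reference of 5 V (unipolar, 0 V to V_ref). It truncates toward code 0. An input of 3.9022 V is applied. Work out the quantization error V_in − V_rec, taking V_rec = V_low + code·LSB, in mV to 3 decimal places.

0.222 mV

LSB = 5/2^14 = 305.18 µV.
(V_in − V_low)/LSB = (3.9022 − 0)/0.000305176 = 12786.7290 → code 12786 (floor).
V_rec = 0 + 12786·0.000305176 = 3.9019775 V.
Difference: 0.000222461 V → 0.222 mV.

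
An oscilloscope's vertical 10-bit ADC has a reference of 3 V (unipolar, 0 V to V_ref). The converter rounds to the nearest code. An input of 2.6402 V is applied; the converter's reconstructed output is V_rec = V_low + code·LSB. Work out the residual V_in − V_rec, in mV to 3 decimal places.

0.552 mV

One LSB is 3 V / 1024 = 2.930 mV.
(2.6402 − 0)/0.00292969 = 901.1883; round gives code 901.
Reconstructed: 2.6396484 V.
Error = 2.6402 − 2.6396484 = 0.000551562 V = 0.552 mV.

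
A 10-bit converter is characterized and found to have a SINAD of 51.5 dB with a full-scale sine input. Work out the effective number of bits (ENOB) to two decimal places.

8.26 bits

ENOB = (SINAD − 1.76) / 6.02 = (51.5 − 1.76)/6.02 = 8.262.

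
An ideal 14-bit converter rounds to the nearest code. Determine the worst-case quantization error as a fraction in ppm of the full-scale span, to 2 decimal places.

30.52 ppm

Rounding → worst-case error = ½ LSB = V_FS/2^15, so 1e+06/32768 = 30.5176 ppm of full scale.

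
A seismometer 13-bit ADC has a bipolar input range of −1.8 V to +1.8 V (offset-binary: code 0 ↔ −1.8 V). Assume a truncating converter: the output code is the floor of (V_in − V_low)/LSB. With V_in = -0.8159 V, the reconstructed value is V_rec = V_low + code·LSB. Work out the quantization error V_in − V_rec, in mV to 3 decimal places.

One LSB is 3.6 V / 8192 = 439.45 µV.
(V_in − V_low)/LSB = (-0.8159 − (−1.8))/0.000439453 = 2239.3742 → code 2239 (floor).
Reconstructed: -0.81606445 V.
Difference: 0.000164453 V → 0.164 mV.

0.164 mV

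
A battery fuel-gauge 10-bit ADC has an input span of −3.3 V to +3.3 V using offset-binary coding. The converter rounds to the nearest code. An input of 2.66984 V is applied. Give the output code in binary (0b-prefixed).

LSB = 6.6 V / 1024 = 6.445 mV.
(2.66984 − (−3.3)) / 0.00644531 = 926.230 LSBs.
round(926.230) = 926.
In binary (0b-prefixed): 0b1110011110.

code 0b1110011110 (decimal 926)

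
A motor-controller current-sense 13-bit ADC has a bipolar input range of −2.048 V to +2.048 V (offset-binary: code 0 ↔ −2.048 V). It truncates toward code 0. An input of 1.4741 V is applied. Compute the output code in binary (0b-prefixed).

Full-scale span = 4.096 V; LSB = 4.096/2^13 = 0.500 mV.
(1.4741 − (−2.048)) / 0.0005 = 7044.200 LSBs.
⌊·⌋(7044.200) = 7044.
In binary (0b-prefixed): 0b1101110000100.

code 0b1101110000100 (decimal 7044)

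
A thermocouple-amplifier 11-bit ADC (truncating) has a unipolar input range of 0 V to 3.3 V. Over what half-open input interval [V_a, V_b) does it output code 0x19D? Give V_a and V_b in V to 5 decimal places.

LSB = 3.3/2^11 = 1.611 mV.
Code 0x19D = 413 decimal.
V_a = V_low + 413·LSB = 0.665479 V; V_b = V_low + 414·LSB = 0.66709 V.

[0.66548 V, 0.66709 V)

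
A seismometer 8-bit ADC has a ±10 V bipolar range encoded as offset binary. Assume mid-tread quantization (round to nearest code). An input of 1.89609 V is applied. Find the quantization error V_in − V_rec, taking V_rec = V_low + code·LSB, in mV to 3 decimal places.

LSB = 20/2^8 = 78.125 mV.
(1.89609 − (−10))/0.078125 = 152.2700; round gives code 152.
Reconstructed: 1.875 V.
V_in − V_rec = 0.02109 V = 21.090 mV.

21.090 mV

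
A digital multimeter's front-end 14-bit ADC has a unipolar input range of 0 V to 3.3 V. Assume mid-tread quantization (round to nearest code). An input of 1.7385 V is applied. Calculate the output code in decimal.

Full-scale span = 3.3 V; LSB = 3.3/2^14 = 201.42 µV.
(1.7385 − 0) / 0.000201416 = 8631.389 LSBs.
round(8631.389) = 8631.

code 8631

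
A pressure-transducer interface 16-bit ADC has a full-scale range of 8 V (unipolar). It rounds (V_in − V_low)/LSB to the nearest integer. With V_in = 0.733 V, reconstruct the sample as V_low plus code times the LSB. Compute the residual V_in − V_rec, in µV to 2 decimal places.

LSB = 8/2^16 = 122.07 µV.
Scaled input = 6004.7360 LSBs, so code = 6005.
Reconstructed: 0.73303223 V.
Difference: -3.22266e-05 V → -32.23 µV.

-32.23 µV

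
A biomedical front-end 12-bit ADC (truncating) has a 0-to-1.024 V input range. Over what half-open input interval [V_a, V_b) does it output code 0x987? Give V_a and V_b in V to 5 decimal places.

[0.60975 V, 0.61000 V)

LSB = 1.024/2^12 = 250.00 µV.
Code 0x987 = 2439 decimal.
V_a = V_low + 2439·LSB = 0.60975 V; V_b = V_low + 2440·LSB = 0.61 V.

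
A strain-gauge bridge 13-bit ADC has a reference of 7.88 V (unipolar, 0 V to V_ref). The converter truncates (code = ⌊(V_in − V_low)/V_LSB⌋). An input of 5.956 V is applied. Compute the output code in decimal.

LSB = 7.88 V / 8192 = 0.962 mV.
(V_in − V_low)/LSB = (5.956 − 0) / 0.000961914 = 6191.821.
⌊·⌋(6191.821) = 6191.

code 6191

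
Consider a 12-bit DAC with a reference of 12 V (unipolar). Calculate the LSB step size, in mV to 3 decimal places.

Full-scale span = 12 V.
LSB = 12 / 2^12 = 12 / 4096 = 0.00292969 V = 2.930 mV.

2.930 mV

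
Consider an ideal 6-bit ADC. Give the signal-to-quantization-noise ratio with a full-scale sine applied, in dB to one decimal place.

37.9 dB

SNR ≈ 6.02·N + 1.76 dB = 6.02·6 + 1.76 = 37.88 dB.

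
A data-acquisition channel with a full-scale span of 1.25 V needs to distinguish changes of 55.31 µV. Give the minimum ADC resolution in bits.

15 bits

Number of steps required ≥ 1.25 V / 55.31 µV = 22599.89.
Need 2^N ≥ 22599.89; 2^14 = 16384, 2^15 = 32768.
Minimum N = 15.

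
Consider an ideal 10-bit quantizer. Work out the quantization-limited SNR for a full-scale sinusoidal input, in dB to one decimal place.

SNR ≈ 6.02·N + 1.76 dB = 6.02·10 + 1.76 = 61.96 dB.

62.0 dB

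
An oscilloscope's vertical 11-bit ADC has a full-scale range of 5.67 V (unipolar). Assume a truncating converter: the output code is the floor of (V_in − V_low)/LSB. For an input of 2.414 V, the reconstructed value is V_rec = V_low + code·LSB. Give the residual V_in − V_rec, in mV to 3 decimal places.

Step size: 5.67 V ÷ 2^11 = 2.769 mV.
Scaled input = 871.9351 LSBs, so code = 871.
V_rec = 0 + 871·0.00276855 = 2.4114111 V.
Difference: 0.00258887 V → 2.589 mV.

2.589 mV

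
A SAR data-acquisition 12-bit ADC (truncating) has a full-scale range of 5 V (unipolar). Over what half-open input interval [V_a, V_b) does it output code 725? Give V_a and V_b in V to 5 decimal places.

LSB = 5/2^12 = 1.221 mV.
V_a = V_low + 725·LSB = 0.88501 V; V_b = V_low + 726·LSB = 0.88623 V.

[0.88501 V, 0.88623 V)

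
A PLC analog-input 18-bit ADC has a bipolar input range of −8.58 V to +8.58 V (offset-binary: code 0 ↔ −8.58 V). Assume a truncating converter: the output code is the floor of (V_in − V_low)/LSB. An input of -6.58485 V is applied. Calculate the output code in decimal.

LSB = 17.16 V / 262144 = 65.46 µV.
(V_in − V_low)/LSB = (-6.58485 − (−8.58)) / 6.54602e-05 = 30478.823.
So the output code is 30478.

code 30478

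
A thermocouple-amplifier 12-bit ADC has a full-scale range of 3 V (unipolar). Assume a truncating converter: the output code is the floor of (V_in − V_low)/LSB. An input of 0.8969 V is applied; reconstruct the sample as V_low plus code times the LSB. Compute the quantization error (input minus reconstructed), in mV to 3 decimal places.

0.416 mV

Step size: 3 V ÷ 2^12 = 0.732 mV.
Scaled input = 1224.5675 LSBs, so code = 1224.
Reconstructed: 0.89648438 V.
Error = 0.8969 − 0.89648438 = 0.000415625 V = 0.416 mV.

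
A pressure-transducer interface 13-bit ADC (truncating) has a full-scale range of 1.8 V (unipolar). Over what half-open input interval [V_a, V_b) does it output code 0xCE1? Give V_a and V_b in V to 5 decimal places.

LSB = 1.8/2^13 = 219.73 µV.
Code 0xCE1 = 3297 decimal.
V_a = V_low + 3297·LSB = 0.724438 V; V_b = V_low + 3298·LSB = 0.724658 V.

[0.72444 V, 0.72466 V)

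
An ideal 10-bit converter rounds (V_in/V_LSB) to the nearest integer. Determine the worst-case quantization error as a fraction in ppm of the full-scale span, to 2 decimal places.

Rounding → worst-case error = ½ LSB = V_FS/2^11, so 1e+06/2048 = 488.281 ppm of full scale.

488.28 ppm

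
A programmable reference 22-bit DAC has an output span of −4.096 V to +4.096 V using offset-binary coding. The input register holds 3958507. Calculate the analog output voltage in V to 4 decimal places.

LSB = 8.192 V / 2^22 = 1.95 µV.
V_out = (−4.096) + 3958507 × 1.95313e-06 V = 3.63546 V.

3.6355 V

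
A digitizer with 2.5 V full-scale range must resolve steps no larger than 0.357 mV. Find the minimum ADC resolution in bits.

Number of steps required ≥ 2.5 V / 0.357 mV = 7002.80.
Need 2^N ≥ 7002.80; 2^12 = 4096, 2^13 = 8192.
Minimum N = 13.

13 bits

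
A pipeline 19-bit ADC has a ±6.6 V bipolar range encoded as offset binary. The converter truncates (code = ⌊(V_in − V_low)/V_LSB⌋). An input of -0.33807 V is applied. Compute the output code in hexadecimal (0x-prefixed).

LSB = 13.2 V / 524288 = 25.18 µV.
(-0.33807 − (−6.6)) / 2.5177e-05 = 248716.269 LSBs.
So the output code is 248716.
In hexadecimal (0x-prefixed): 0x3CB8C.

code 0x3CB8C (decimal 248716)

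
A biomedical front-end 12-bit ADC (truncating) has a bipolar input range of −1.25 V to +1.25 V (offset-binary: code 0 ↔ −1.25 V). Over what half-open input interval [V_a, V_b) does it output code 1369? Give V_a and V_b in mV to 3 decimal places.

[-414.429 mV, -413.818 mV)

LSB = 2.5/2^12 = 0.610 mV.
V_a = V_low + 1369·LSB = -0.414429 V; V_b = V_low + 1370·LSB = -0.413818 V.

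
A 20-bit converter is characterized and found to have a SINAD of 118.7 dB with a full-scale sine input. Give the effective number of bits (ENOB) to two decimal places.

ENOB = (SINAD − 1.76) / 6.02 = (118.7 − 1.76)/6.02 = 19.425.

19.43 bits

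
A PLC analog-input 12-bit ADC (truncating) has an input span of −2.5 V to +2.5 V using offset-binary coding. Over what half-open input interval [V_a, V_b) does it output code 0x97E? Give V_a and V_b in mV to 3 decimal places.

[466.309 mV, 467.529 mV)

LSB = 5/2^12 = 1.221 mV.
Code 0x97E = 2430 decimal.
V_a = V_low + 2430·LSB = 0.466309 V; V_b = V_low + 2431·LSB = 0.467529 V.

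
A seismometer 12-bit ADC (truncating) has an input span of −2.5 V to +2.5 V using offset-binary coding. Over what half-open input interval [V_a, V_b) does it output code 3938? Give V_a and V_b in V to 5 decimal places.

[2.30713 V, 2.30835 V)

LSB = 5/2^12 = 1.221 mV.
V_a = V_low + 3938·LSB = 2.30713 V; V_b = V_low + 3939·LSB = 2.30835 V.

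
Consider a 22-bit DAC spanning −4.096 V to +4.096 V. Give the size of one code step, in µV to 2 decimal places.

1.95 µV

Full-scale span = 8.192 V.
LSB = 8.192 / 2^22 = 8.192 / 4194304 = 1.95313e-06 V = 1.95 µV.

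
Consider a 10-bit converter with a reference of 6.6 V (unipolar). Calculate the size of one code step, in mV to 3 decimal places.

6.445 mV

Full-scale span = 6.6 V.
LSB = 6.6 / 2^10 = 6.6 / 1024 = 0.00644531 V = 6.445 mV.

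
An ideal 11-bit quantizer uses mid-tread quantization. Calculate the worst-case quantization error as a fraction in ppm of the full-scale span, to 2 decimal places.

Rounding → worst-case error = ½ LSB = V_FS/2^12, so 1e+06/4096 = 244.141 ppm of full scale.

244.14 ppm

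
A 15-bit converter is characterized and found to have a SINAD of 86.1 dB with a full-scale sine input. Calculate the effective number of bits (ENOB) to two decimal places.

14.01 bits

ENOB = (SINAD − 1.76) / 6.02 = (86.1 − 1.76)/6.02 = 14.010.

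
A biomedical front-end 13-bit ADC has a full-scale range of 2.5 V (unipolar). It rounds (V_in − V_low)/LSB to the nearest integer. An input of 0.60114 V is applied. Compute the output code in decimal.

LSB = 2.5 V / 8192 = 305.18 µV.
(0.60114 − 0) / 0.000305176 = 1969.816 LSBs.
So the output code is 1970.

code 1970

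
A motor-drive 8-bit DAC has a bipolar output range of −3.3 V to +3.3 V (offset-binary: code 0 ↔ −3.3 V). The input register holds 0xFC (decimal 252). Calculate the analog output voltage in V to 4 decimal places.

LSB = 6.6 V / 2^8 = 25.781 mV.
Code 0xFC = 252 decimal.
V_out = (−3.3) + 252 × 0.0257812 V = 3.19687 V.

3.1969 V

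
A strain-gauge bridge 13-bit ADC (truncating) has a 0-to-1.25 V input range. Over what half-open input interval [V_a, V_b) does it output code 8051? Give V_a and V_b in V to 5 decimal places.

[1.22849 V, 1.22864 V)

LSB = 1.25/2^13 = 152.59 µV.
V_a = V_low + 8051·LSB = 1.22849 V; V_b = V_low + 8052·LSB = 1.22864 V.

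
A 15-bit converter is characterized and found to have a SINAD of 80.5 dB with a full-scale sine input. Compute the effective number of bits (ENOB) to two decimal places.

13.08 bits

ENOB = (SINAD − 1.76) / 6.02 = (80.5 − 1.76)/6.02 = 13.080.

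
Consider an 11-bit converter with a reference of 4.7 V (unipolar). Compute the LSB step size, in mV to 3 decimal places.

Full-scale span = 4.7 V.
LSB = 4.7 / 2^11 = 4.7 / 2048 = 0.00229492 V = 2.295 mV.

2.295 mV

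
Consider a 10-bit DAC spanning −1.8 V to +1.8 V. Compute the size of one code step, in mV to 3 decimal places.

3.516 mV

Full-scale span = 3.6 V.
LSB = 3.6 / 2^10 = 3.6 / 1024 = 0.00351563 V = 3.516 mV.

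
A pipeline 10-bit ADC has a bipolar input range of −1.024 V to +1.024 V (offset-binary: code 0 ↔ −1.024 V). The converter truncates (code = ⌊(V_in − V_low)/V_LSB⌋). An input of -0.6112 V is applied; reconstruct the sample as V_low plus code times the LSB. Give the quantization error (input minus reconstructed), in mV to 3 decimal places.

LSB = 2.048/2^10 = 2.000 mV.
(-0.6112 − (−1.024))/0.002 = 206.4000; ⌊·⌋ gives code 206.
Reconstructed: -0.612 V.
Difference: 0.0008 V → 0.800 mV.

0.800 mV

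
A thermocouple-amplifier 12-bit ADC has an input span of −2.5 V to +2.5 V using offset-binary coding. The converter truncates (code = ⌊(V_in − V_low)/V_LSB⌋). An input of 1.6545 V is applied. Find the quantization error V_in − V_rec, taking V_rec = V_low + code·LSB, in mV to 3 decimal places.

LSB = 5/2^12 = 1.221 mV.
Scaled input = 3403.3664 LSBs, so code = 3403.
Reconstructed: 1.6540527 V.
Difference: 0.000447266 V → 0.447 mV.

0.447 mV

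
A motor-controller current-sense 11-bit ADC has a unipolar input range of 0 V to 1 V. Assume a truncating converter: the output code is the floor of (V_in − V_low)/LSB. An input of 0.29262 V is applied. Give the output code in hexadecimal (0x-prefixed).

code 0x257 (decimal 599)

Full-scale span = 1 V; LSB = 1/2^11 = 488.28 µV.
(0.29262 − 0) / 0.000488281 = 599.286 LSBs.
Floor → code 599.
In hexadecimal (0x-prefixed): 0x257.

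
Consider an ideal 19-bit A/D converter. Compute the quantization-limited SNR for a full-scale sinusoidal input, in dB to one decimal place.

SNR ≈ 6.02·N + 1.76 dB = 6.02·19 + 1.76 = 116.14 dB.

116.1 dB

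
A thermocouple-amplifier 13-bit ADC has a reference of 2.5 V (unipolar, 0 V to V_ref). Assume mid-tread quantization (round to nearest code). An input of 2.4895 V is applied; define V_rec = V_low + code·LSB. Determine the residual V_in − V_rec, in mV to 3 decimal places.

Step size: 2.5 V ÷ 2^13 = 305.18 µV.
(2.4895 − 0)/0.000305176 = 8157.5936; round gives code 8158.
Code 8158 maps back to 0 + 8158×0.000305176 V = 2.489624 V.
Error = 2.4895 − 2.489624 = -0.000124023 V = -0.124 mV.

-0.124 mV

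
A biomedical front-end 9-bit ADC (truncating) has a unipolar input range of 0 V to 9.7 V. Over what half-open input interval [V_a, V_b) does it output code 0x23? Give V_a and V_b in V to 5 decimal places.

[0.66309 V, 0.68203 V)

LSB = 9.7/2^9 = 18.945 mV.
Code 0x23 = 35 decimal.
V_a = V_low + 35·LSB = 0.663086 V; V_b = V_low + 36·LSB = 0.682031 V.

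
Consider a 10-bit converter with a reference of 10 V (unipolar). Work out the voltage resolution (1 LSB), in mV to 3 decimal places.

9.766 mV

Full-scale span = 10 V.
LSB = 10 / 2^10 = 10 / 1024 = 0.00976562 V = 9.766 mV.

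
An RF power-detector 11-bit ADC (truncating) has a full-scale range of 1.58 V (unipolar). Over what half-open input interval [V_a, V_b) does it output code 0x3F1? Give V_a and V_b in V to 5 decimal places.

LSB = 1.58/2^11 = 0.771 mV.
Code 0x3F1 = 1009 decimal.
V_a = V_low + 1009·LSB = 0.778428 V; V_b = V_low + 1010·LSB = 0.779199 V.

[0.77843 V, 0.77920 V)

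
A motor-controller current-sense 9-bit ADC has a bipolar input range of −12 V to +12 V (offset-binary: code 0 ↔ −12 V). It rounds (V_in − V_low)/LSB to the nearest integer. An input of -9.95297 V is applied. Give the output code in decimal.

code 44

With 512 levels over 24 V, one step is 46.875 mV.
(V_in − V_low)/LSB = (-9.95297 − (−12)) / 0.046875 = 43.670.
So the output code is 44.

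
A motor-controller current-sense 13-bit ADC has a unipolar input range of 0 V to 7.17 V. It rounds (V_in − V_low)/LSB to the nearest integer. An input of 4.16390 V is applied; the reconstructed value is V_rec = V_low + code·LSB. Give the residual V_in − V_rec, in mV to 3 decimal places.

0.364 mV

LSB = 7.17/2^13 = 0.875 mV.
(V_in − V_low)/LSB = (4.16390 − 0)/0.000875244 = 4757.4155 → code 4757 (round).
Reconstructed: 4.1635364 V.
Error = 4.16390 − 4.1635364 = 0.000363623 V = 0.364 mV.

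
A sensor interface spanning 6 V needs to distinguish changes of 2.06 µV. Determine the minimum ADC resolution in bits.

22 bits

Number of steps required ≥ 6 V / 2.06 µV = 2912621.36.
Need 2^N ≥ 2912621.36; 2^21 = 2097152, 2^22 = 4194304.
Minimum N = 22.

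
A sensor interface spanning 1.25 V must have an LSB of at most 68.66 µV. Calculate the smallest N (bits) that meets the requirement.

Number of steps required ≥ 1.25 V / 68.66 µV = 18205.65.
Need 2^N ≥ 18205.65; 2^14 = 16384, 2^15 = 32768.
Minimum N = 15.

15 bits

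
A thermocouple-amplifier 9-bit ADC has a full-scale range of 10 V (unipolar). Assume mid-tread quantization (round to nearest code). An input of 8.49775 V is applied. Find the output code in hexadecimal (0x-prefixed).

LSB = 10 V / 512 = 19.531 mV.
(8.49775 − 0) / 0.0195312 = 435.085 LSBs.
Round → code 435.
In hexadecimal (0x-prefixed): 0x1B3.

code 0x1B3 (decimal 435)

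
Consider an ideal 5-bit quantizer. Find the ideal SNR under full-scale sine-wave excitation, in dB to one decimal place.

31.9 dB

SNR ≈ 6.02·N + 1.76 dB = 6.02·5 + 1.76 = 31.86 dB.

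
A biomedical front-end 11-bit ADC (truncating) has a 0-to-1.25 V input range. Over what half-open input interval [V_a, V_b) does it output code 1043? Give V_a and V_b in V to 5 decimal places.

LSB = 1.25/2^11 = 0.610 mV.
V_a = V_low + 1043·LSB = 0.636597 V; V_b = V_low + 1044·LSB = 0.637207 V.

[0.63660 V, 0.63721 V)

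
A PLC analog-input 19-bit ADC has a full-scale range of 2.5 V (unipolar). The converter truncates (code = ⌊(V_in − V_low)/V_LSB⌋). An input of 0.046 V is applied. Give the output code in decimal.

LSB = 2.5 V / 524288 = 4.77 µV.
(0.046 − 0) / 4.76837e-06 = 9646.899 LSBs.
⌊·⌋(9646.899) = 9646.

code 9646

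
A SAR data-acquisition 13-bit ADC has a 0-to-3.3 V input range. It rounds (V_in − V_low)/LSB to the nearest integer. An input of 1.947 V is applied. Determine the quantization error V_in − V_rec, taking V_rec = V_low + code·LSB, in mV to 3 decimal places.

0.113 mV

Step size: 3.3 V ÷ 2^13 = 402.83 µV.
(1.947 − 0)/0.000402832 = 4833.2800; round gives code 4833.
Reconstructed: 1.9468872 V.
V_in − V_rec = 0.000112793 V = 0.113 mV.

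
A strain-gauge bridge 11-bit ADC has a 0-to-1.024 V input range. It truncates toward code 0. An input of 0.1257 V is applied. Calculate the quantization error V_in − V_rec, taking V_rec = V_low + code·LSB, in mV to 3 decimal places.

0.200 mV

LSB = 1.024/2^11 = 0.500 mV.
Scaled input = 251.4000 LSBs, so code = 251.
Code 251 maps back to 0 + 251×0.0005 V = 0.1255 V.
Error = 0.1257 − 0.1255 = 0.0002 V = 0.200 mV.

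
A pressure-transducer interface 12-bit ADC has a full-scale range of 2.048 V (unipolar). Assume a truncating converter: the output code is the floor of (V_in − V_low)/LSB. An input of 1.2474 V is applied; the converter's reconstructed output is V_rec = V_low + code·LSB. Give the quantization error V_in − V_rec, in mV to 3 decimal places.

0.400 mV

Step size: 2.048 V ÷ 2^12 = 0.500 mV.
Scaled input = 2494.8000 LSBs, so code = 2494.
V_rec = 0 + 2494·0.0005 = 1.247 V.
Difference: 0.0004 V → 0.400 mV.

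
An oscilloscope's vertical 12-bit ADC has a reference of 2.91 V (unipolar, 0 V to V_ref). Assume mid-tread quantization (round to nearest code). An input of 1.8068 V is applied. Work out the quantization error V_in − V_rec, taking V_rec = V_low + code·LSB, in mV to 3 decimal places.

Step size: 2.91 V ÷ 2^12 = 0.710 mV.
(V_in − V_low)/LSB = (1.8068 − 0)/0.000710449 = 2543.1797 → code 2543 (round).
Code 2543 maps back to 0 + 2543×0.000710449 V = 1.8066724 V.
V_in − V_rec = 0.000127637 V = 0.128 mV.

0.128 mV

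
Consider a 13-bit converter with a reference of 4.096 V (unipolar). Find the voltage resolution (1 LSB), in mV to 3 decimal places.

0.500 mV

Full-scale span = 4.096 V.
LSB = 4.096 / 2^13 = 4.096 / 8192 = 0.0005 V = 0.500 mV.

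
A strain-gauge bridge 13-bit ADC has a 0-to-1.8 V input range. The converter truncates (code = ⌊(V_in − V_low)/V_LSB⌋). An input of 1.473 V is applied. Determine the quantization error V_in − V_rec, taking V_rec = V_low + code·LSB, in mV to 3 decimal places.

0.173 mV

Step size: 1.8 V ÷ 2^13 = 219.73 µV.
(1.473 − 0)/0.000219727 = 6703.7867; ⌊·⌋ gives code 6703.
Code 6703 maps back to 0 + 6703×0.000219727 V = 1.4728271 V.
Error = 1.473 − 1.4728271 = 0.000172852 V = 0.173 mV.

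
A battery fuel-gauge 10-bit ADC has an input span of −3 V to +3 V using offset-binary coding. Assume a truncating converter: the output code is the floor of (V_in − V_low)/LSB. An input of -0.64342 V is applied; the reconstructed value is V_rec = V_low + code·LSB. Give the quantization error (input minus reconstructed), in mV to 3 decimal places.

1.111 mV

LSB = 6/2^10 = 5.859 mV.
Scaled input = 402.1897 LSBs, so code = 402.
Reconstructed: -0.64453125 V.
Difference: 0.00111125 V → 1.111 mV.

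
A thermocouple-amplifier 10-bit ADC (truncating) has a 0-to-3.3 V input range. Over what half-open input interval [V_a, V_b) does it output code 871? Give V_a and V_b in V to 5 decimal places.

[2.80693 V, 2.81016 V)

LSB = 3.3/2^10 = 3.223 mV.
V_a = V_low + 871·LSB = 2.80693 V; V_b = V_low + 872·LSB = 2.81016 V.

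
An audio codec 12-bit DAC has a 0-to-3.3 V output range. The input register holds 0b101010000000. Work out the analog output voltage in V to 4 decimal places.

LSB = 3.3 V / 2^12 = 0.806 mV.
Code 0b101010000000 = 2688 decimal.
V_out = 0 + 2688 × 0.000805664 V = 2.16562 V.

2.1656 V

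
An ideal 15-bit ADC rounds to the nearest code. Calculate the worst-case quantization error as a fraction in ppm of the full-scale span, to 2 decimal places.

Rounding → worst-case error = ½ LSB = V_FS/2^16, so 1e+06/65536 = 15.2588 ppm of full scale.

15.26 ppm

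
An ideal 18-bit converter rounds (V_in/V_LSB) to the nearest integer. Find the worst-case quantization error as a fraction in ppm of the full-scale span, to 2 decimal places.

Rounding → worst-case error = ½ LSB = V_FS/2^19, so 1e+06/524288 = 1.90735 ppm of full scale.

1.91 ppm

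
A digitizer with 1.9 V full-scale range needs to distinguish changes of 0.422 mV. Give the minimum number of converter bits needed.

Number of steps required ≥ 1.9 V / 0.422 mV = 4502.37.
Need 2^N ≥ 4502.37; 2^12 = 4096, 2^13 = 8192.
Minimum N = 13.

13 bits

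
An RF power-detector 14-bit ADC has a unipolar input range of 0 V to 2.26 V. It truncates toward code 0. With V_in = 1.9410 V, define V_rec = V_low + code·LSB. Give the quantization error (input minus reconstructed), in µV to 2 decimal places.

LSB = 2.26/2^14 = 137.94 µV.
(1.9410 − 0)/0.000137939 = 14071.3912; ⌊·⌋ gives code 14071.
Reconstructed: 1.940946 V.
V_in − V_rec = 5.39551e-05 V = 53.96 µV.

53.96 µV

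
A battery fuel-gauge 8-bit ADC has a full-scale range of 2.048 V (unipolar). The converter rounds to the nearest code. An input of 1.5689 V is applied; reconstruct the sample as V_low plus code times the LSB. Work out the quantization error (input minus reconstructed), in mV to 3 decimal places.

0.900 mV

LSB = 2.048/2^8 = 8.000 mV.
(1.5689 − 0)/0.008 = 196.1125; round gives code 196.
Reconstructed: 1.568 V.
Error = 1.5689 − 1.568 = 0.0009 V = 0.900 mV.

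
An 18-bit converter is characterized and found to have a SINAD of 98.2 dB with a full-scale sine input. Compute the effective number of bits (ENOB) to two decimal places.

ENOB = (SINAD − 1.76) / 6.02 = (98.2 − 1.76)/6.02 = 16.020.

16.02 bits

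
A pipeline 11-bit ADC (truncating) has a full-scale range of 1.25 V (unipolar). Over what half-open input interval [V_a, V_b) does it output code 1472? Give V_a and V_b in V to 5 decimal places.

LSB = 1.25/2^11 = 0.610 mV.
V_a = V_low + 1472·LSB = 0.898438 V; V_b = V_low + 1473·LSB = 0.899048 V.

[0.89844 V, 0.89905 V)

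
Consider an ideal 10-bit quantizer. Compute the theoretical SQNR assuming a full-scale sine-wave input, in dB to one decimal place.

62.0 dB

SNR ≈ 6.02·N + 1.76 dB = 6.02·10 + 1.76 = 61.96 dB.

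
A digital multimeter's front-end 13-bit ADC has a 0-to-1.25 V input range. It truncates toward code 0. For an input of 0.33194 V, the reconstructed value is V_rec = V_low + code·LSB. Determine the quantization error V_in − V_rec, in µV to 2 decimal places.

Step size: 1.25 V ÷ 2^13 = 152.59 µV.
(V_in − V_low)/LSB = (0.33194 − 0)/0.000152588 = 2175.4020 → code 2175 (floor).
V_rec = 0 + 2175·0.000152588 = 0.33187866 V.
V_in − V_rec = 6.13379e-05 V = 61.34 µV.

61.34 µV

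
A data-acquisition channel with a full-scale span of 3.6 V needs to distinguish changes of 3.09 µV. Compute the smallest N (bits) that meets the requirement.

21 bits

Number of steps required ≥ 3.6 V / 3.09 µV = 1165048.54.
Need 2^N ≥ 1165048.54; 2^20 = 1048576, 2^21 = 2097152.
Minimum N = 21.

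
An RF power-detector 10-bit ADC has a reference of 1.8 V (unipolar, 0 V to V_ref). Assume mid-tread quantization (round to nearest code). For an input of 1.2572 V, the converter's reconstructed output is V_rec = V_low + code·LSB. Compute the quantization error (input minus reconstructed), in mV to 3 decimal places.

Step size: 1.8 V ÷ 2^10 = 1.758 mV.
(1.2572 − 0)/0.00175781 = 715.2071; round gives code 715.
V_rec = 0 + 715·0.00175781 = 1.2568359 V.
Difference: 0.000364063 V → 0.364 mV.

0.364 mV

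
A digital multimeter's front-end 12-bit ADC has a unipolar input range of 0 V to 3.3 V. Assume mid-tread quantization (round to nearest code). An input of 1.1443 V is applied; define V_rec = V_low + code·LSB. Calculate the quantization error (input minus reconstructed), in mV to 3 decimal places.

0.257 mV

One LSB is 3.3 V / 4096 = 0.806 mV.
(1.1443 − 0)/0.000805664 = 1420.3190; round gives code 1420.
Reconstructed: 1.144043 V.
V_in − V_rec = 0.000257031 V = 0.257 mV.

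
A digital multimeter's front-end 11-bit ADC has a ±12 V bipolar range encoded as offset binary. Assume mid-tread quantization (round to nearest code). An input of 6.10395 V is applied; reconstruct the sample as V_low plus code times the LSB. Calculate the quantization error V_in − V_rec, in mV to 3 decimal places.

One LSB is 24 V / 2048 = 11.719 mV.
Scaled input = 1544.8704 LSBs, so code = 1545.
Code 1545 maps back to (−12) + 1545×0.0117188 V = 6.1054688 V.
Error = 6.10395 − 6.1054688 = -0.00151875 V = -1.519 mV.

-1.519 mV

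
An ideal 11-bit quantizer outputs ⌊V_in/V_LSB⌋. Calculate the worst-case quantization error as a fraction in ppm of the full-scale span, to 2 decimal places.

Truncating → worst-case error = 1 LSB = V_FS/2^11, so 1e+06/2048 = 488.281 ppm of full scale.

488.28 ppm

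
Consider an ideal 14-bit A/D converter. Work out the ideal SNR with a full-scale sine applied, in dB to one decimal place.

SNR ≈ 6.02·N + 1.76 dB = 6.02·14 + 1.76 = 86.04 dB.

86.0 dB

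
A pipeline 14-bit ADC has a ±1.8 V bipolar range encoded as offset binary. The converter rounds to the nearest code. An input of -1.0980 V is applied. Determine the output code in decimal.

LSB = 3.6 V / 16384 = 219.73 µV.
(V_in − V_low)/LSB = (-1.0980 − (−1.8)) / 0.000219727 = 3194.880.
round(3194.880) = 3195.

code 3195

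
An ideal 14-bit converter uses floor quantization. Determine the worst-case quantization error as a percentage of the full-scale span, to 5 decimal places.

0.00610 %

Truncating → worst-case error = 1 LSB = V_FS/2^14, so 100/16384 = 0.00610352 % of full scale.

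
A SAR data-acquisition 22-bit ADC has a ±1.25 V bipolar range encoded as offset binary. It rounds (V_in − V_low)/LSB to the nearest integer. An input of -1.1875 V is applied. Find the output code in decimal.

code 104858

With 4194304 levels over 2.5 V, one step is 0.60 µV.
Input sits at 104857.600 steps above V_low.
So the output code is 104858.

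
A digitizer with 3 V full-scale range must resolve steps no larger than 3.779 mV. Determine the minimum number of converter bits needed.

Number of steps required ≥ 3 V / 3.779 mV = 793.86.
Need 2^N ≥ 793.86; 2^9 = 512, 2^10 = 1024.
Minimum N = 10.

10 bits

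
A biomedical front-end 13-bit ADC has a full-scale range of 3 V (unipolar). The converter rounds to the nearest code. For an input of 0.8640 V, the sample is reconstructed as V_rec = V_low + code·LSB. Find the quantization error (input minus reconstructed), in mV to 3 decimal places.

One LSB is 3 V / 8192 = 366.21 µV.
(V_in − V_low)/LSB = (0.8640 − 0)/0.000366211 = 2359.2960 → code 2359 (round).
Code 2359 maps back to 0 + 2359×0.000366211 V = 0.8638916 V.
Error = 0.8640 − 0.8638916 = 0.000108398 V = 0.108 mV.

0.108 mV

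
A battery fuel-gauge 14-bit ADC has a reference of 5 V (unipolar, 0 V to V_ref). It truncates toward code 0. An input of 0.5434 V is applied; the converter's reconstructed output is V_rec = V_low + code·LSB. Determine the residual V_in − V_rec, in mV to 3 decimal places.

0.187 mV

Step size: 5 V ÷ 2^14 = 305.18 µV.
(V_in − V_low)/LSB = (0.5434 − 0)/0.000305176 = 1780.6131 → code 1780 (floor).
Code 1780 maps back to 0 + 1780×0.000305176 V = 0.54321289 V.
V_in − V_rec = 0.000187109 V = 0.187 mV.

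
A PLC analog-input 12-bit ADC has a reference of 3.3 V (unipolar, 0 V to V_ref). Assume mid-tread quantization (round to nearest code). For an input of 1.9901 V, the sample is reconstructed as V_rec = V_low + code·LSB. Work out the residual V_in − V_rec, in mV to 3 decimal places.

LSB = 3.3/2^12 = 0.806 mV.
(1.9901 − 0)/0.000805664 = 2470.1362; round gives code 2470.
Reconstructed: 1.9899902 V.
Error = 1.9901 − 1.9899902 = 0.000109766 V = 0.110 mV.

0.110 mV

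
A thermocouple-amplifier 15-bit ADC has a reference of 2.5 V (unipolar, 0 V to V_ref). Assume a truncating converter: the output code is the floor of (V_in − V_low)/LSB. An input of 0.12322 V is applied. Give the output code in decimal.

LSB = 2.5 V / 32768 = 76.29 µV.
(V_in − V_low)/LSB = (0.12322 − 0) / 7.62939e-05 = 1615.069.
Floor → code 1615.

code 1615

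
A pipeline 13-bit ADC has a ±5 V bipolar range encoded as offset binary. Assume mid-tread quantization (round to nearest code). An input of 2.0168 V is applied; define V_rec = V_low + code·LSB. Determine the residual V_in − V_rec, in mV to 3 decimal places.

One LSB is 10 V / 8192 = 1.221 mV.
Scaled input = 5748.1626 LSBs, so code = 5748.
Code 5748 maps back to (−5) + 5748×0.0012207 V = 2.0166016 V.
V_in − V_rec = 0.000198437 V = 0.198 mV.

0.198 mV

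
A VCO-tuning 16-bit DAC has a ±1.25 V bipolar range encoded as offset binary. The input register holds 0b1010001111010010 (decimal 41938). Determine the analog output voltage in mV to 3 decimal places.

349.808 mV

LSB = 2.5 V / 2^16 = 38.15 µV.
Code 0b1010001111010010 = 41938 decimal.
V_out = (−1.25) + 41938 × 3.8147e-05 V = 0.349808 V.
= 349.808 mV.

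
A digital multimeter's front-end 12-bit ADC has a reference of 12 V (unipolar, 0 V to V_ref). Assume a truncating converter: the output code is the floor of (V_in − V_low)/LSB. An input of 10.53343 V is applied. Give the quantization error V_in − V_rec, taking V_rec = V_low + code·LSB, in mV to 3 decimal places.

1.203 mV

LSB = 12/2^12 = 2.930 mV.
Scaled input = 3595.4108 LSBs, so code = 3595.
Reconstructed: 10.532227 V.
Error = 10.53343 − 10.532227 = 0.00120344 V = 1.203 mV.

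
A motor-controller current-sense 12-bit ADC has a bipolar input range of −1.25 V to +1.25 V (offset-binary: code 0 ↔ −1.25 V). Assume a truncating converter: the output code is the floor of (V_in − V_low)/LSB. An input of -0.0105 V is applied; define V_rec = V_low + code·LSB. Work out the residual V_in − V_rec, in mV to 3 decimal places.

0.486 mV

LSB = 2.5/2^12 = 0.610 mV.
Scaled input = 2030.7968 LSBs, so code = 2030.
V_rec = (−1.25) + 2030·0.000610352 = -0.010986328 V.
Difference: 0.000486328 V → 0.486 mV.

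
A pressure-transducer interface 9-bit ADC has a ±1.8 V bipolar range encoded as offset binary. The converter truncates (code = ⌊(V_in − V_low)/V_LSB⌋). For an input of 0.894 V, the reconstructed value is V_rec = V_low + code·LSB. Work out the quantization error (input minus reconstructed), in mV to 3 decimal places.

Step size: 3.6 V ÷ 2^9 = 7.031 mV.
(V_in − V_low)/LSB = (0.894 − (−1.8))/0.00703125 = 383.1467 → code 383 (floor).
Reconstructed: 0.89296875 V.
Error = 0.894 − 0.89296875 = 0.00103125 V = 1.031 mV.

1.031 mV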